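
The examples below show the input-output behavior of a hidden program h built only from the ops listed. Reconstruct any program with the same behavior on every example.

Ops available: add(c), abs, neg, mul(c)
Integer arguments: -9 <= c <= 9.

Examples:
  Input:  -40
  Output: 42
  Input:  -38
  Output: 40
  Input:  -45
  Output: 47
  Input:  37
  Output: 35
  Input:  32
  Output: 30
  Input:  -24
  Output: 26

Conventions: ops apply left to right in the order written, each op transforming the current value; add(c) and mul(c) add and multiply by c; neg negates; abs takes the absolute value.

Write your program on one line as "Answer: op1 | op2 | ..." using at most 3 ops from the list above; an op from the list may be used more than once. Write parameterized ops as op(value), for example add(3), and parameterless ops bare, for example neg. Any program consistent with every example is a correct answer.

add(-2) | abs

Check, running the answer program on each example:
  -40 -> -42 -> 42
  -38 -> -40 -> 40
  -45 -> -47 -> 47
  37 -> 35 -> 35
  32 -> 30 -> 30
  -24 -> -26 -> 26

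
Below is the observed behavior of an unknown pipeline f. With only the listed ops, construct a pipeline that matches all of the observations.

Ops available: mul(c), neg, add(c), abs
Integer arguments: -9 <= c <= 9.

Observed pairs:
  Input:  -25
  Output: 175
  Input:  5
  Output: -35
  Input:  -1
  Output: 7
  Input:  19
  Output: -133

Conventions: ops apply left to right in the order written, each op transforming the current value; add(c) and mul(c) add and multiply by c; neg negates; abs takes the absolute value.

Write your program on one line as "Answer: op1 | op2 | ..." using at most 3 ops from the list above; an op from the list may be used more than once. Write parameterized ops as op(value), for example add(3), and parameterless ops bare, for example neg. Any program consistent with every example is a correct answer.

mul(7) | neg

Check, running the answer program on each example:
  -25 -> -175 -> 175
  5 -> 35 -> -35
  -1 -> -7 -> 7
  19 -> 133 -> -133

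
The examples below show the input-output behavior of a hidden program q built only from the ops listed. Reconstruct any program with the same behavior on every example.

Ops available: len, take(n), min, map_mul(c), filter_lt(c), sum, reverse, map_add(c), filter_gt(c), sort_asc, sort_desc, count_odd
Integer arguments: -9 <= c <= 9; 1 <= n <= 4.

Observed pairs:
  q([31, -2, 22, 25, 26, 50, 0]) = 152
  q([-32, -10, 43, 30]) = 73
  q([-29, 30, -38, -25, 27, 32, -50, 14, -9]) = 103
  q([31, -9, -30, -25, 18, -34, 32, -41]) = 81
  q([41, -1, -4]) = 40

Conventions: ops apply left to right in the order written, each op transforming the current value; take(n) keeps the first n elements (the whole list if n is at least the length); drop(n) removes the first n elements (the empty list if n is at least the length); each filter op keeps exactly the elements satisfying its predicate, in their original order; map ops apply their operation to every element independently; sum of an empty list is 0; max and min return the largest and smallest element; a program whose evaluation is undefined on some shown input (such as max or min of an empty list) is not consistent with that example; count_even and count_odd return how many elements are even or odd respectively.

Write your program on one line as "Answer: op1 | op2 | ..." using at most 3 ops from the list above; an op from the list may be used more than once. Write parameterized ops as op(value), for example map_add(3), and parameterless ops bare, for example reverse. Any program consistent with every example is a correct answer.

filter_gt(-3) | sort_asc | sum

Check, running the answer program on each example:
  [31, -2, 22, 25, 26, 50, 0] -> [31, -2, 22, 25, 26, 50, 0] -> [-2, 0, 22, 25, 26, 31, 50] -> 152
  [-32, -10, 43, 30] -> [43, 30] -> [30, 43] -> 73
  [-29, 30, -38, -25, 27, 32, -50, 14, -9] -> [30, 27, 32, 14] -> [14, 27, 30, 32] -> 103
  [31, -9, -30, -25, 18, -34, 32, -41] -> [31, 18, 32] -> [18, 31, 32] -> 81
  [41, -1, -4] -> [41, -1] -> [-1, 41] -> 40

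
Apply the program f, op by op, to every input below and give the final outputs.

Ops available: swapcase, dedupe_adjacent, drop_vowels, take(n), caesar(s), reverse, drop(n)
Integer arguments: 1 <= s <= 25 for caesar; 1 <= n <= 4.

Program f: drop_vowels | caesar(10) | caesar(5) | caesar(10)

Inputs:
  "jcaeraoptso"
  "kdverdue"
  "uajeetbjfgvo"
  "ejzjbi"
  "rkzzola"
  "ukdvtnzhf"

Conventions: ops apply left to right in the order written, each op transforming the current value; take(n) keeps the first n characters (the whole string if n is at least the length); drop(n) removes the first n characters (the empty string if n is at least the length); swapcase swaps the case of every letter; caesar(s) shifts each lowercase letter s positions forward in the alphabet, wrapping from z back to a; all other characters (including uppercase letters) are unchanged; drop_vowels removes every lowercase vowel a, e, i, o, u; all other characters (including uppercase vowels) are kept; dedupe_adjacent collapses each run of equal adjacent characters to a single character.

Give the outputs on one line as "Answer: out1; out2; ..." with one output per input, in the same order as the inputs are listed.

Execution, op by op:
  "jcaeraoptso" -> "jcrpts" -> "tmbzdc" -> "yrgeih" -> "ibqosr"
  "kdverdue" -> "kdvrd" -> "unfbn" -> "zskgs" -> "jcuqc"
  "uajeetbjfgvo" -> "jtbjfgv" -> "tdltpqf" -> "yiqyuvk" -> "isaiefu"
  "ejzjbi" -> "jzjb" -> "tjtl" -> "yoyq" -> "iyia"
  "rkzzola" -> "rkzzl" -> "bujjv" -> "gzooa" -> "qjyyk"
  "ukdvtnzhf" -> "kdvtnzhf" -> "unfdxjrp" -> "zskicowu" -> "jcusmyge"

"ibqosr"; "jcuqc"; "isaiefu"; "iyia"; "qjyyk"; "jcusmyge"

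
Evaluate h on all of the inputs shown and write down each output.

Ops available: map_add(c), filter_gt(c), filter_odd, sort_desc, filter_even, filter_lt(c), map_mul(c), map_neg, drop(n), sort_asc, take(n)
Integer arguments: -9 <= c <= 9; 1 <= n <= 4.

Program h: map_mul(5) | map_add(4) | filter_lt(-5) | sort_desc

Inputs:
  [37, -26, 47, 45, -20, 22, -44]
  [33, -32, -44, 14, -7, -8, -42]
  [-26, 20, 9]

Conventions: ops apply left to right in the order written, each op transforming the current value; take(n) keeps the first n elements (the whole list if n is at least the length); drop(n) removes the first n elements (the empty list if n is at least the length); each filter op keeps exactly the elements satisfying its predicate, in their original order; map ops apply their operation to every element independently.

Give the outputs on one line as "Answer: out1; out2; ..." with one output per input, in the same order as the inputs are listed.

[-96, -126, -216]; [-31, -36, -156, -206, -216]; [-126]

Execution, op by op:
  [37, -26, 47, 45, -20, 22, -44] -> [185, -130, 235, 225, -100, 110, -220] -> [189, -126, 239, 229, -96, 114, -216] -> [-126, -96, -216] -> [-96, -126, -216]
  [33, -32, -44, 14, -7, -8, -42] -> [165, -160, -220, 70, -35, -40, -210] -> [169, -156, -216, 74, -31, -36, -206] -> [-156, -216, -31, -36, -206] -> [-31, -36, -156, -206, -216]
  [-26, 20, 9] -> [-130, 100, 45] -> [-126, 104, 49] -> [-126] -> [-126]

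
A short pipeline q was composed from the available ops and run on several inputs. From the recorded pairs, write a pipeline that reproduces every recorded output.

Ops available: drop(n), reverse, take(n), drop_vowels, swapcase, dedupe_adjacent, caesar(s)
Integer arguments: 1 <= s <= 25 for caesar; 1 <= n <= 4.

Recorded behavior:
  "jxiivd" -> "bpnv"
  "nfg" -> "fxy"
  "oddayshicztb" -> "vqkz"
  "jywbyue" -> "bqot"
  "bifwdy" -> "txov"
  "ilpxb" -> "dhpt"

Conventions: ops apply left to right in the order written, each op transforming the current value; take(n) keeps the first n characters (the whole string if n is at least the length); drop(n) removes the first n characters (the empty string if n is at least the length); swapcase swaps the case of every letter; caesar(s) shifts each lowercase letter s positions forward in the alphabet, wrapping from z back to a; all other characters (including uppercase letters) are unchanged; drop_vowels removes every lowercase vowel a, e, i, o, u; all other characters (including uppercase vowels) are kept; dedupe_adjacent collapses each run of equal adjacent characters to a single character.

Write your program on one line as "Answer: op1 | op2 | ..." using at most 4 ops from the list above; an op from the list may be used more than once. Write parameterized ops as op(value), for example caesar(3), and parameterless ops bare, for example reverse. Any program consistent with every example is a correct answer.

drop_vowels | dedupe_adjacent | caesar(18) | take(4)

Check, running the answer program on each example:
  "jxiivd" -> "jxvd" -> "jxvd" -> "bpnv" -> "bpnv"
  "nfg" -> "nfg" -> "nfg" -> "fxy" -> "fxy"
  "oddayshicztb" -> "ddyshcztb" -> "dyshcztb" -> "vqkzurlt" -> "vqkz"
  "jywbyue" -> "jywby" -> "jywby" -> "bqotq" -> "bqot"
  "bifwdy" -> "bfwdy" -> "bfwdy" -> "txovq" -> "txov"
  "ilpxb" -> "lpxb" -> "lpxb" -> "dhpt" -> "dhpt"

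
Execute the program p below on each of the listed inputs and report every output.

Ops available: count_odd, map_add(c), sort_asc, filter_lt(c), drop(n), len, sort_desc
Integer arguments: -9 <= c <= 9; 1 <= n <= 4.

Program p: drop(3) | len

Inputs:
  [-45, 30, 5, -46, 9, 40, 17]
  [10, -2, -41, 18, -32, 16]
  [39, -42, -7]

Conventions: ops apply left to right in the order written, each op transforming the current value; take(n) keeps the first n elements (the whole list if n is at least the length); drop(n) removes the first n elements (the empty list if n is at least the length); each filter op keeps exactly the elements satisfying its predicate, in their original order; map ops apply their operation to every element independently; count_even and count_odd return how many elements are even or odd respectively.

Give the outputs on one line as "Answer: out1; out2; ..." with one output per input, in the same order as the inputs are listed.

Execution, op by op:
  [-45, 30, 5, -46, 9, 40, 17] -> [-46, 9, 40, 17] -> 4
  [10, -2, -41, 18, -32, 16] -> [18, -32, 16] -> 3
  [39, -42, -7] -> [] -> 0

4; 3; 0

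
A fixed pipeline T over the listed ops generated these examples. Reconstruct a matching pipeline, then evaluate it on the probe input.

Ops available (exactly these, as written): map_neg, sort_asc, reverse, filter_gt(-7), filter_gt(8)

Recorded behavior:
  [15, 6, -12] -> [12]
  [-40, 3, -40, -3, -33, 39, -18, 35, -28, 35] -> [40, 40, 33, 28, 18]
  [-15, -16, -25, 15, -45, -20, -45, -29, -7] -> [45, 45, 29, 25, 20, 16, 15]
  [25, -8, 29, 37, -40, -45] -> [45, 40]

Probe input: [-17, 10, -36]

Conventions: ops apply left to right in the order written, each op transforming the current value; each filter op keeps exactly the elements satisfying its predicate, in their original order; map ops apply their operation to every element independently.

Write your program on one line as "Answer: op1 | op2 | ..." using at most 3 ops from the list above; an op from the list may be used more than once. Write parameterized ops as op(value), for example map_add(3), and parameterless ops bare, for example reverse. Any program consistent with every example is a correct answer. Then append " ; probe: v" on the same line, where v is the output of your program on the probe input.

sort_asc | map_neg | filter_gt(8) ; probe: [36, 17]

Check, running the answer program on each example:
  [15, 6, -12] -> [-12, 6, 15] -> [12, -6, -15] -> [12]
  [-40, 3, -40, -3, -33, 39, -18, 35, -28, 35] -> [-40, -40, -33, -28, -18, -3, 3, 35, 35, 39] -> [40, 40, 33, 28, 18, 3, -3, -35, -35, -39] -> [40, 40, 33, 28, 18]
  [-15, -16, -25, 15, -45, -20, -45, -29, -7] -> [-45, -45, -29, -25, -20, -16, -15, -7, 15] -> [45, 45, 29, 25, 20, 16, 15, 7, -15] -> [45, 45, 29, 25, 20, 16, 15]
  [25, -8, 29, 37, -40, -45] -> [-45, -40, -8, 25, 29, 37] -> [45, 40, 8, -25, -29, -37] -> [45, 40]
  probe: [-17, 10, -36] -> [-36, -17, 10] -> [36, 17, -10] -> [36, 17]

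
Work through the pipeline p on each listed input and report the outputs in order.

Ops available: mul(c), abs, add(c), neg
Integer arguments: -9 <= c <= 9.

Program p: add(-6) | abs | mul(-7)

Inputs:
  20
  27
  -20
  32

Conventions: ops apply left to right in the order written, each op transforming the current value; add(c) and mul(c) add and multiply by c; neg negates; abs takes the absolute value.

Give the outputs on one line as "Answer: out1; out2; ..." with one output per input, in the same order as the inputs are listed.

Execution, op by op:
  20 -> 14 -> 14 -> -98
  27 -> 21 -> 21 -> -147
  -20 -> -26 -> 26 -> -182
  32 -> 26 -> 26 -> -182

-98; -147; -182; -182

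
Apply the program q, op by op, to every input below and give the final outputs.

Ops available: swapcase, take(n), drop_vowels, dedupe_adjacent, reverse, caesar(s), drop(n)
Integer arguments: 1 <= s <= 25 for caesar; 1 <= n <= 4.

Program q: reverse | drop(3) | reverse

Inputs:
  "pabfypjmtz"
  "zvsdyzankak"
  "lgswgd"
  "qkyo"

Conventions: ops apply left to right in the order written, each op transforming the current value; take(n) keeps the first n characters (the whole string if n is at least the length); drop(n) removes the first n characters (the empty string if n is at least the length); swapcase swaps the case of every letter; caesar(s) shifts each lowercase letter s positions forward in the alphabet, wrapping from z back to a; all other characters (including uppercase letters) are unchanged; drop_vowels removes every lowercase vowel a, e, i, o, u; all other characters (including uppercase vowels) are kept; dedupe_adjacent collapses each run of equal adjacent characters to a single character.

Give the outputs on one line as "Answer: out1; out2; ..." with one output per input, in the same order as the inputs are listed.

"pabfypj"; "zvsdyzan"; "lgs"; "q"

Execution, op by op:
  "pabfypjmtz" -> "ztmjpyfbap" -> "jpyfbap" -> "pabfypj"
  "zvsdyzankak" -> "kaknazydsvz" -> "nazydsvz" -> "zvsdyzan"
  "lgswgd" -> "dgwsgl" -> "sgl" -> "lgs"
  "qkyo" -> "oykq" -> "q" -> "q"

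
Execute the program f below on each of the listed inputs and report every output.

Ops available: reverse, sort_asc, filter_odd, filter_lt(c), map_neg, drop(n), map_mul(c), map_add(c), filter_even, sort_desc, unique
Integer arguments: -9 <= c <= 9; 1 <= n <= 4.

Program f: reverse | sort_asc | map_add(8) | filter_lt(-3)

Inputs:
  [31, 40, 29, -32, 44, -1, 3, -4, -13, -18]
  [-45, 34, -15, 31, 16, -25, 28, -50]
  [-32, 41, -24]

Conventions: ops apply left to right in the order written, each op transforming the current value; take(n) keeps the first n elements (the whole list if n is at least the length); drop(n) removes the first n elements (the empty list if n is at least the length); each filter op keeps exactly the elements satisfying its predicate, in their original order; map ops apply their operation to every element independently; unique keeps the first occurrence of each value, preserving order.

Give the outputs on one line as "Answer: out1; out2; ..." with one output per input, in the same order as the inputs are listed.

[-24, -10, -5]; [-42, -37, -17, -7]; [-24, -16]

Execution, op by op:
  [31, 40, 29, -32, 44, -1, 3, -4, -13, -18] -> [-18, -13, -4, 3, -1, 44, -32, 29, 40, 31] -> [-32, -18, -13, -4, -1, 3, 29, 31, 40, 44] -> [-24, -10, -5, 4, 7, 11, 37, 39, 48, 52] -> [-24, -10, -5]
  [-45, 34, -15, 31, 16, -25, 28, -50] -> [-50, 28, -25, 16, 31, -15, 34, -45] -> [-50, -45, -25, -15, 16, 28, 31, 34] -> [-42, -37, -17, -7, 24, 36, 39, 42] -> [-42, -37, -17, -7]
  [-32, 41, -24] -> [-24, 41, -32] -> [-32, -24, 41] -> [-24, -16, 49] -> [-24, -16]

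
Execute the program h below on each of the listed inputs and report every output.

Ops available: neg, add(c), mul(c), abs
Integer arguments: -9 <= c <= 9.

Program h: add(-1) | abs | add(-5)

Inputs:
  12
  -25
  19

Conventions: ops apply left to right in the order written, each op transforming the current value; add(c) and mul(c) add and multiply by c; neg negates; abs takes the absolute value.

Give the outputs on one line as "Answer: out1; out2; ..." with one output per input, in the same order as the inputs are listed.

Execution, op by op:
  12 -> 11 -> 11 -> 6
  -25 -> -26 -> 26 -> 21
  19 -> 18 -> 18 -> 13

6; 21; 13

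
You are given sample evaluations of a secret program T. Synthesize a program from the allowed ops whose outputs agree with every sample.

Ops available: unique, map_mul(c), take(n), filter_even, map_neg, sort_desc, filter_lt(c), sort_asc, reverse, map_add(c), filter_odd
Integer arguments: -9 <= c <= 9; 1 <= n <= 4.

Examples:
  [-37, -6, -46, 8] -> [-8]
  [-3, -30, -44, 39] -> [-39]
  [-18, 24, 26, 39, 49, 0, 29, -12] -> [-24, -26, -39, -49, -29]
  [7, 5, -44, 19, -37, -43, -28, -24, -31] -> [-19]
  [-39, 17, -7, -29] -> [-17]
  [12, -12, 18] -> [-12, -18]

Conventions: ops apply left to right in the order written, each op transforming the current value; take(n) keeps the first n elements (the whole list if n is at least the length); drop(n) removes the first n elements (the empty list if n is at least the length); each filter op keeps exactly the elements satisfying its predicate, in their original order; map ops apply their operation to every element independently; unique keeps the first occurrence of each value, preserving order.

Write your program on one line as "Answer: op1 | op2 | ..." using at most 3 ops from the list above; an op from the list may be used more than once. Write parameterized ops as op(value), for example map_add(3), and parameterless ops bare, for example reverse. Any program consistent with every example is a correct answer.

map_neg | filter_lt(-7)

Check, running the answer program on each example:
  [-37, -6, -46, 8] -> [37, 6, 46, -8] -> [-8]
  [-3, -30, -44, 39] -> [3, 30, 44, -39] -> [-39]
  [-18, 24, 26, 39, 49, 0, 29, -12] -> [18, -24, -26, -39, -49, 0, -29, 12] -> [-24, -26, -39, -49, -29]
  [7, 5, -44, 19, -37, -43, -28, -24, -31] -> [-7, -5, 44, -19, 37, 43, 28, 24, 31] -> [-19]
  [-39, 17, -7, -29] -> [39, -17, 7, 29] -> [-17]
  [12, -12, 18] -> [-12, 12, -18] -> [-12, -18]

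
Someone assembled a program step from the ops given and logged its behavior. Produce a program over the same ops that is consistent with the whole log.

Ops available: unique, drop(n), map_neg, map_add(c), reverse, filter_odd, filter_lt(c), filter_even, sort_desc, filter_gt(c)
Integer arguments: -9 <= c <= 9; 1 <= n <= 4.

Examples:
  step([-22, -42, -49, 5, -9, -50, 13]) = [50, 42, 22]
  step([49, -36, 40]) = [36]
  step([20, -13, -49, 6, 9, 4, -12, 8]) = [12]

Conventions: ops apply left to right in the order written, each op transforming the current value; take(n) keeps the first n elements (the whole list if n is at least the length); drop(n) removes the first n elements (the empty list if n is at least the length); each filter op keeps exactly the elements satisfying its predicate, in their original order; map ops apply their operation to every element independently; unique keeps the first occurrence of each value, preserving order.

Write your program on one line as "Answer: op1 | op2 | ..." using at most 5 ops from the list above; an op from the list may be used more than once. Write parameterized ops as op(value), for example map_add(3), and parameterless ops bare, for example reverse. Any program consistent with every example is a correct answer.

reverse | filter_even | map_neg | filter_gt(-4)

Check, running the answer program on each example:
  [-22, -42, -49, 5, -9, -50, 13] -> [13, -50, -9, 5, -49, -42, -22] -> [-50, -42, -22] -> [50, 42, 22] -> [50, 42, 22]
  [49, -36, 40] -> [40, -36, 49] -> [40, -36] -> [-40, 36] -> [36]
  [20, -13, -49, 6, 9, 4, -12, 8] -> [8, -12, 4, 9, 6, -49, -13, 20] -> [8, -12, 4, 6, 20] -> [-8, 12, -4, -6, -20] -> [12]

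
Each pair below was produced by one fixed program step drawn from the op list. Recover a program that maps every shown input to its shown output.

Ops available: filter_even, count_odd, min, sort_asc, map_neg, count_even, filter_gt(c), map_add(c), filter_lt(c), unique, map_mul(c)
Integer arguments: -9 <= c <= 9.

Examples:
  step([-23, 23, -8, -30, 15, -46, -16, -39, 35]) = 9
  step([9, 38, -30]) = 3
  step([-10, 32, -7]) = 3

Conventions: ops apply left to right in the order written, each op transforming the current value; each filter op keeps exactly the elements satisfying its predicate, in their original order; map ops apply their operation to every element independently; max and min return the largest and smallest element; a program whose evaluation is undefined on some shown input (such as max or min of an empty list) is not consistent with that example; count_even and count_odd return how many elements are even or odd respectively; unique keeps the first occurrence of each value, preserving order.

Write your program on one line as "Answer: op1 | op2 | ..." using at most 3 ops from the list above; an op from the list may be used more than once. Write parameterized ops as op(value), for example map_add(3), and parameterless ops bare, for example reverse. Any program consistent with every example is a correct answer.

map_neg | map_mul(2) | count_even

Check, running the answer program on each example:
  [-23, 23, -8, -30, 15, -46, -16, -39, 35] -> [23, -23, 8, 30, -15, 46, 16, 39, -35] -> [46, -46, 16, 60, -30, 92, 32, 78, -70] -> 9
  [9, 38, -30] -> [-9, -38, 30] -> [-18, -76, 60] -> 3
  [-10, 32, -7] -> [10, -32, 7] -> [20, -64, 14] -> 3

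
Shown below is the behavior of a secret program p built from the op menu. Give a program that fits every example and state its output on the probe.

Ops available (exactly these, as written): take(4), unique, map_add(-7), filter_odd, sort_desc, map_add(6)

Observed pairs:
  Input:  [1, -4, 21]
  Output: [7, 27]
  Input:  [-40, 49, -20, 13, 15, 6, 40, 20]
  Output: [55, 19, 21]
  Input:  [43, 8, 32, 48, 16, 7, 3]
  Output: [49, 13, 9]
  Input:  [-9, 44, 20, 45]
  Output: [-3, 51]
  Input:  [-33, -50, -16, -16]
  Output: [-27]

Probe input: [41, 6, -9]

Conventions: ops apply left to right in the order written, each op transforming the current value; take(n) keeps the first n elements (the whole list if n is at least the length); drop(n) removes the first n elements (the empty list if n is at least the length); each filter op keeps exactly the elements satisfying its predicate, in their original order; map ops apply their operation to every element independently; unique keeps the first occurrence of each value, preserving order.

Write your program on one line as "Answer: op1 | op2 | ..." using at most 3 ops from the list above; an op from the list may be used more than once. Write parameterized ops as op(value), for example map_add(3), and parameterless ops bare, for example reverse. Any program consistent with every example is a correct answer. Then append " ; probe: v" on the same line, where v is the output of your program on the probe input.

map_add(6) | filter_odd ; probe: [47, -3]

Check, running the answer program on each example:
  [1, -4, 21] -> [7, 2, 27] -> [7, 27]
  [-40, 49, -20, 13, 15, 6, 40, 20] -> [-34, 55, -14, 19, 21, 12, 46, 26] -> [55, 19, 21]
  [43, 8, 32, 48, 16, 7, 3] -> [49, 14, 38, 54, 22, 13, 9] -> [49, 13, 9]
  [-9, 44, 20, 45] -> [-3, 50, 26, 51] -> [-3, 51]
  [-33, -50, -16, -16] -> [-27, -44, -10, -10] -> [-27]
  probe: [41, 6, -9] -> [47, 12, -3] -> [47, -3]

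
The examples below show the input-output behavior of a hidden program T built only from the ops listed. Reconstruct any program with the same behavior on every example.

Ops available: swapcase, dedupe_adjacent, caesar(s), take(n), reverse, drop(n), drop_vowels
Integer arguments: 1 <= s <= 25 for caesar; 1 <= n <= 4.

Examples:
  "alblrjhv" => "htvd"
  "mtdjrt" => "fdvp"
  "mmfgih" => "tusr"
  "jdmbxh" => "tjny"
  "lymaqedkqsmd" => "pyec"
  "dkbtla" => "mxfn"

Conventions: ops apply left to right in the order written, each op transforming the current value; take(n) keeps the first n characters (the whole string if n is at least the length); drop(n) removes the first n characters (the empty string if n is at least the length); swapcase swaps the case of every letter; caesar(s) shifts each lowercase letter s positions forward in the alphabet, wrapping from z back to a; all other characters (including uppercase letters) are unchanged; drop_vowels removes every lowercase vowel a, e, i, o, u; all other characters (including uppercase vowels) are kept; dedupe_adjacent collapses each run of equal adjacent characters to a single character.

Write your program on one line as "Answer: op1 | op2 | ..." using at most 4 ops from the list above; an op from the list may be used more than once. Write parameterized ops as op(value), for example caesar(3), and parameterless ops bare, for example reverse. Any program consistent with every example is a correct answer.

reverse | take(4) | caesar(12)

Check, running the answer program on each example:
  "alblrjhv" -> "vhjrlbla" -> "vhjr" -> "htvd"
  "mtdjrt" -> "trjdtm" -> "trjd" -> "fdvp"
  "mmfgih" -> "higfmm" -> "higf" -> "tusr"
  "jdmbxh" -> "hxbmdj" -> "hxbm" -> "tjny"
  "lymaqedkqsmd" -> "dmsqkdeqamyl" -> "dmsq" -> "pyec"
  "dkbtla" -> "altbkd" -> "altb" -> "mxfn"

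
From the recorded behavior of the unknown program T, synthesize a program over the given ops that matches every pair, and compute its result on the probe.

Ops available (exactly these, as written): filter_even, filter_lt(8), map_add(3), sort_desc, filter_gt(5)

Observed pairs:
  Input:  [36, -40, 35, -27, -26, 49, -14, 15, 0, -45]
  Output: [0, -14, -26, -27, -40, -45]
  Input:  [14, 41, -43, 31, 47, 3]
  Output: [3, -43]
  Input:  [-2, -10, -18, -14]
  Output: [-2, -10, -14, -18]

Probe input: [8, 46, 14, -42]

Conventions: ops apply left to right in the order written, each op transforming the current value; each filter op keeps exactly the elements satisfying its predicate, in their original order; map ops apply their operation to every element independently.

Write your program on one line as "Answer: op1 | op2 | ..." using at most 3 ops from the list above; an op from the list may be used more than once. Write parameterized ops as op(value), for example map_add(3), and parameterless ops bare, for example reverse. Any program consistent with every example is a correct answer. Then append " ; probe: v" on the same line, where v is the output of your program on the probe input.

sort_desc | filter_lt(8) ; probe: [-42]

Check, running the answer program on each example:
  [36, -40, 35, -27, -26, 49, -14, 15, 0, -45] -> [49, 36, 35, 15, 0, -14, -26, -27, -40, -45] -> [0, -14, -26, -27, -40, -45]
  [14, 41, -43, 31, 47, 3] -> [47, 41, 31, 14, 3, -43] -> [3, -43]
  [-2, -10, -18, -14] -> [-2, -10, -14, -18] -> [-2, -10, -14, -18]
  probe: [8, 46, 14, -42] -> [46, 14, 8, -42] -> [-42]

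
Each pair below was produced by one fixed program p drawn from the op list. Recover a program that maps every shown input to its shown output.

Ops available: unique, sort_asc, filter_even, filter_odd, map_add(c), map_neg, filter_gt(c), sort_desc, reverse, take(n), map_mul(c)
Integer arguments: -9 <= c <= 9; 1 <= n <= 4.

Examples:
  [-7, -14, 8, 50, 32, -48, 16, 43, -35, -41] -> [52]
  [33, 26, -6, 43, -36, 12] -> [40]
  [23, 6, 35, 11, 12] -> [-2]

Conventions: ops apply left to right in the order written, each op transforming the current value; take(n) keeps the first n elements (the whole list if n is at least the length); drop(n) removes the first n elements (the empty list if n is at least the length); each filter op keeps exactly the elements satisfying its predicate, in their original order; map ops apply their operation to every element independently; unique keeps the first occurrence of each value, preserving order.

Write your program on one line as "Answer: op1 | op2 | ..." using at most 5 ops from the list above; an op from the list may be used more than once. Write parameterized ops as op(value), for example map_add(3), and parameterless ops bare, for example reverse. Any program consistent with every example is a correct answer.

map_add(-4) | sort_desc | map_neg | reverse | take(1)

Check, running the answer program on each example:
  [-7, -14, 8, 50, 32, -48, 16, 43, -35, -41] -> [-11, -18, 4, 46, 28, -52, 12, 39, -39, -45] -> [46, 39, 28, 12, 4, -11, -18, -39, -45, -52] -> [-46, -39, -28, -12, -4, 11, 18, 39, 45, 52] -> [52, 45, 39, 18, 11, -4, -12, -28, -39, -46] -> [52]
  [33, 26, -6, 43, -36, 12] -> [29, 22, -10, 39, -40, 8] -> [39, 29, 22, 8, -10, -40] -> [-39, -29, -22, -8, 10, 40] -> [40, 10, -8, -22, -29, -39] -> [40]
  [23, 6, 35, 11, 12] -> [19, 2, 31, 7, 8] -> [31, 19, 8, 7, 2] -> [-31, -19, -8, -7, -2] -> [-2, -7, -8, -19, -31] -> [-2]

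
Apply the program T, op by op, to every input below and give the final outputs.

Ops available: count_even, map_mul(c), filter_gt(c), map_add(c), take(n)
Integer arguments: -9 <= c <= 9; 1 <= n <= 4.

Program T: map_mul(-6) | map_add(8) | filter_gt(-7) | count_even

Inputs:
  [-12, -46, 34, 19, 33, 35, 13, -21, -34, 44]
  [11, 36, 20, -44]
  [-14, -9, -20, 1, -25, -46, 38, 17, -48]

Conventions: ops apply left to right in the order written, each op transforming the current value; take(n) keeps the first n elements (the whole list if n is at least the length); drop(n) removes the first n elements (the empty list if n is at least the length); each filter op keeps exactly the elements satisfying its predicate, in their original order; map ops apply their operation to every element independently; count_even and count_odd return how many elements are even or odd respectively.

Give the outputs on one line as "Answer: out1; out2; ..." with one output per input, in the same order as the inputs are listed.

4; 1; 7

Execution, op by op:
  [-12, -46, 34, 19, 33, 35, 13, -21, -34, 44] -> [72, 276, -204, -114, -198, -210, -78, 126, 204, -264] -> [80, 284, -196, -106, -190, -202, -70, 134, 212, -256] -> [80, 284, 134, 212] -> 4
  [11, 36, 20, -44] -> [-66, -216, -120, 264] -> [-58, -208, -112, 272] -> [272] -> 1
  [-14, -9, -20, 1, -25, -46, 38, 17, -48] -> [84, 54, 120, -6, 150, 276, -228, -102, 288] -> [92, 62, 128, 2, 158, 284, -220, -94, 296] -> [92, 62, 128, 2, 158, 284, 296] -> 7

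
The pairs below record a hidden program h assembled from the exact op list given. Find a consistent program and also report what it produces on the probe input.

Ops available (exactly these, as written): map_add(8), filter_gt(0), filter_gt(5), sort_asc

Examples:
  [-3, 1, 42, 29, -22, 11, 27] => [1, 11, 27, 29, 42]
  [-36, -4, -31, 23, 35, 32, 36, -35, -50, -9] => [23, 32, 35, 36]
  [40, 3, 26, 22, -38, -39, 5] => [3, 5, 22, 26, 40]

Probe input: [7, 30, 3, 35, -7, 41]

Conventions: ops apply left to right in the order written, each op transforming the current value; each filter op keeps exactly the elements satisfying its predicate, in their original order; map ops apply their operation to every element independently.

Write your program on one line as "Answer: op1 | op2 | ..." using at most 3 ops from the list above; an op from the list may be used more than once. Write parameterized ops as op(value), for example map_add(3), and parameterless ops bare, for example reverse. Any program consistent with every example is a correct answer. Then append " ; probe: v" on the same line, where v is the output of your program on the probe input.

filter_gt(0) | sort_asc ; probe: [3, 7, 30, 35, 41]

Check, running the answer program on each example:
  [-3, 1, 42, 29, -22, 11, 27] -> [1, 42, 29, 11, 27] -> [1, 11, 27, 29, 42]
  [-36, -4, -31, 23, 35, 32, 36, -35, -50, -9] -> [23, 35, 32, 36] -> [23, 32, 35, 36]
  [40, 3, 26, 22, -38, -39, 5] -> [40, 3, 26, 22, 5] -> [3, 5, 22, 26, 40]
  probe: [7, 30, 3, 35, -7, 41] -> [7, 30, 3, 35, 41] -> [3, 7, 30, 35, 41]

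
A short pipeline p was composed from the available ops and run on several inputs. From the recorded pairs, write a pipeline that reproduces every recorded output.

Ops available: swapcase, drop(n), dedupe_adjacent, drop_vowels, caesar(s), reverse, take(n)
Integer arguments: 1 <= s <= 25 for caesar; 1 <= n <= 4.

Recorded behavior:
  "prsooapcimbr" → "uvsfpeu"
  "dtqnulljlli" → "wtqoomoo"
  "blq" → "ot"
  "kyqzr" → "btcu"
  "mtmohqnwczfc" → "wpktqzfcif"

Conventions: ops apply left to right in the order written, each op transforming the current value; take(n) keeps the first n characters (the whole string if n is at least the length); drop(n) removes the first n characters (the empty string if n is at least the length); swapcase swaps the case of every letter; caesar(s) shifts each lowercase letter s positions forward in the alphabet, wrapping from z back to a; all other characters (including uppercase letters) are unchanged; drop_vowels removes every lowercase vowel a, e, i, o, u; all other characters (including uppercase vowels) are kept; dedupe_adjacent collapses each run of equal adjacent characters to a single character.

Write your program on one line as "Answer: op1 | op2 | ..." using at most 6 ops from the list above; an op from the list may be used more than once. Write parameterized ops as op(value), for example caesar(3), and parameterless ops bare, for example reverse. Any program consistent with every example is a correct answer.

drop(1) | drop_vowels | reverse | caesar(12) | caesar(17) | reverse

Check, running the answer program on each example:
  "prsooapcimbr" -> "rsooapcimbr" -> "rspcmbr" -> "rbmcpsr" -> "dnyobed" -> "uepfsvu" -> "uvsfpeu"
  "dtqnulljlli" -> "tqnulljlli" -> "tqnlljll" -> "lljllnqt" -> "xxvxxzcf" -> "oomooqtw" -> "wtqoomoo"
  "blq" -> "lq" -> "lq" -> "ql" -> "cx" -> "to" -> "ot"
  "kyqzr" -> "yqzr" -> "yqzr" -> "rzqy" -> "dlck" -> "uctb" -> "btcu"
  "mtmohqnwczfc" -> "tmohqnwczfc" -> "tmhqnwczfc" -> "cfzcwnqhmt" -> "orloizctyf" -> "ficfzqtkpw" -> "wpktqzfcif"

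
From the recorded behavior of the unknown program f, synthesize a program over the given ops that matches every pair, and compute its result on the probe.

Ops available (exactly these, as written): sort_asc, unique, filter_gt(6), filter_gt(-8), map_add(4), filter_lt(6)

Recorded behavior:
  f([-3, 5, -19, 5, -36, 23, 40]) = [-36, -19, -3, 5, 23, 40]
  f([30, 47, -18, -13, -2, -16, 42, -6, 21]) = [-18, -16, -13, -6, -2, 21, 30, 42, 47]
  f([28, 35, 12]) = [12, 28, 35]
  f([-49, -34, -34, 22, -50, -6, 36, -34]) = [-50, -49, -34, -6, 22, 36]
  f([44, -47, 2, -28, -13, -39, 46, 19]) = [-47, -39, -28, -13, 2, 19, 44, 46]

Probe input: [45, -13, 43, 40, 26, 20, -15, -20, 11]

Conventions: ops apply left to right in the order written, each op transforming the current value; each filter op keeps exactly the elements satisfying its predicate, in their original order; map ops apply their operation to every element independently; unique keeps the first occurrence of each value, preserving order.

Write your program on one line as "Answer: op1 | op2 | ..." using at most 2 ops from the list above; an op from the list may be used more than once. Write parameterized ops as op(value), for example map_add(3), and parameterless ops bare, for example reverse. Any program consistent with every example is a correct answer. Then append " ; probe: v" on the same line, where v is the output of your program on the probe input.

sort_asc | unique ; probe: [-20, -15, -13, 11, 20, 26, 40, 43, 45]

Check, running the answer program on each example:
  [-3, 5, -19, 5, -36, 23, 40] -> [-36, -19, -3, 5, 5, 23, 40] -> [-36, -19, -3, 5, 23, 40]
  [30, 47, -18, -13, -2, -16, 42, -6, 21] -> [-18, -16, -13, -6, -2, 21, 30, 42, 47] -> [-18, -16, -13, -6, -2, 21, 30, 42, 47]
  [28, 35, 12] -> [12, 28, 35] -> [12, 28, 35]
  [-49, -34, -34, 22, -50, -6, 36, -34] -> [-50, -49, -34, -34, -34, -6, 22, 36] -> [-50, -49, -34, -6, 22, 36]
  [44, -47, 2, -28, -13, -39, 46, 19] -> [-47, -39, -28, -13, 2, 19, 44, 46] -> [-47, -39, -28, -13, 2, 19, 44, 46]
  probe: [45, -13, 43, 40, 26, 20, -15, -20, 11] -> [-20, -15, -13, 11, 20, 26, 40, 43, 45] -> [-20, -15, -13, 11, 20, 26, 40, 43, 45]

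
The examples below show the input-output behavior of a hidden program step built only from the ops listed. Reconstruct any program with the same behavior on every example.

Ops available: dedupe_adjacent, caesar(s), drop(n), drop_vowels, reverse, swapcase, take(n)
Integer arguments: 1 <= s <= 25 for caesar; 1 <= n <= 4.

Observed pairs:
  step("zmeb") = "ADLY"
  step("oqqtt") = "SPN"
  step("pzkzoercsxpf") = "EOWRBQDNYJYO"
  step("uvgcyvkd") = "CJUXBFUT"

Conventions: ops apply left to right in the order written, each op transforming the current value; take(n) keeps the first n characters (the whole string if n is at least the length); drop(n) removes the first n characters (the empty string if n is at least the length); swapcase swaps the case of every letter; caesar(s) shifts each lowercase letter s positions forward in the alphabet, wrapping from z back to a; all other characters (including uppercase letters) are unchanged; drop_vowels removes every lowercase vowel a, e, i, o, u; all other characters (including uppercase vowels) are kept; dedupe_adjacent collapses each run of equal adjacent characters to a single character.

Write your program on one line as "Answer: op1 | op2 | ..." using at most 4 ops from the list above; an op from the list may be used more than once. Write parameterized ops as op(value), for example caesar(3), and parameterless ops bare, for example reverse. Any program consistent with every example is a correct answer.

dedupe_adjacent | reverse | caesar(25) | swapcase

Check, running the answer program on each example:
  "zmeb" -> "zmeb" -> "bemz" -> "adly" -> "ADLY"
  "oqqtt" -> "oqt" -> "tqo" -> "spn" -> "SPN"
  "pzkzoercsxpf" -> "pzkzoercsxpf" -> "fpxscreozkzp" -> "eowrbqdnyjyo" -> "EOWRBQDNYJYO"
  "uvgcyvkd" -> "uvgcyvkd" -> "dkvycgvu" -> "cjuxbfut" -> "CJUXBFUT"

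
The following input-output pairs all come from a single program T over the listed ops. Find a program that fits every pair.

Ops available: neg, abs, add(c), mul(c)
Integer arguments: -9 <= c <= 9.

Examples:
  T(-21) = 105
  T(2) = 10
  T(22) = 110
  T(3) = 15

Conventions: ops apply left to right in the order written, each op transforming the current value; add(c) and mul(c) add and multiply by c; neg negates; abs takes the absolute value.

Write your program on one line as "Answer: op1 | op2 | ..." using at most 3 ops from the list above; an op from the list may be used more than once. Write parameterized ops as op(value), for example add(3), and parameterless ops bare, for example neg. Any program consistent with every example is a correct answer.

abs | mul(5)

Check, running the answer program on each example:
  -21 -> 21 -> 105
  2 -> 2 -> 10
  22 -> 22 -> 110
  3 -> 3 -> 15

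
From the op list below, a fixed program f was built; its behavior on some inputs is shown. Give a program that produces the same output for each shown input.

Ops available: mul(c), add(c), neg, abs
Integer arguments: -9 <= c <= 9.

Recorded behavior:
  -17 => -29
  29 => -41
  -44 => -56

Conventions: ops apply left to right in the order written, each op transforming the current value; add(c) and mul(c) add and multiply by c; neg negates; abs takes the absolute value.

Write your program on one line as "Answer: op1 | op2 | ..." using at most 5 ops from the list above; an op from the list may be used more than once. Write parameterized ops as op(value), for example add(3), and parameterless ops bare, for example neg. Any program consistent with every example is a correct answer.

abs | neg | add(-4) | add(-8)

Check, running the answer program on each example:
  -17 -> 17 -> -17 -> -21 -> -29
  29 -> 29 -> -29 -> -33 -> -41
  -44 -> 44 -> -44 -> -48 -> -56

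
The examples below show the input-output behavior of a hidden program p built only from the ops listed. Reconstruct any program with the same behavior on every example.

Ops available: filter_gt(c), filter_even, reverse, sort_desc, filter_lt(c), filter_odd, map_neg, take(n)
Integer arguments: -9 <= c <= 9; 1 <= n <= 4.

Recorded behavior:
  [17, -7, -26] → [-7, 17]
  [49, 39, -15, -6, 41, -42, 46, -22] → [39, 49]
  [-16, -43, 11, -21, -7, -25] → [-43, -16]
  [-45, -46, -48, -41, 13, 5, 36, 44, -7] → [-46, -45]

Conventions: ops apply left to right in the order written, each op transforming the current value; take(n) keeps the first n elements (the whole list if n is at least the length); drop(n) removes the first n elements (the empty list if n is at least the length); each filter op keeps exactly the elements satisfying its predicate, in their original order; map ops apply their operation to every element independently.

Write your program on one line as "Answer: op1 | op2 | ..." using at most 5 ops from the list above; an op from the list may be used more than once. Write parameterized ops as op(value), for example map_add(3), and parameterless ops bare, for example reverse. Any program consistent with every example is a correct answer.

take(2) | map_neg | reverse | map_neg

Check, running the answer program on each example:
  [17, -7, -26] -> [17, -7] -> [-17, 7] -> [7, -17] -> [-7, 17]
  [49, 39, -15, -6, 41, -42, 46, -22] -> [49, 39] -> [-49, -39] -> [-39, -49] -> [39, 49]
  [-16, -43, 11, -21, -7, -25] -> [-16, -43] -> [16, 43] -> [43, 16] -> [-43, -16]
  [-45, -46, -48, -41, 13, 5, 36, 44, -7] -> [-45, -46] -> [45, 46] -> [46, 45] -> [-46, -45]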